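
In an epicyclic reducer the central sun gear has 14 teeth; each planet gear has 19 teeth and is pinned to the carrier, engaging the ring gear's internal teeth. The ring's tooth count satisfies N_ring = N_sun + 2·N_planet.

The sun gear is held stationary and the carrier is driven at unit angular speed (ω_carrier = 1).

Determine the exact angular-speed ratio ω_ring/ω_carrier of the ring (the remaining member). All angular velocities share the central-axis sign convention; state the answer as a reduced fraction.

33/26

N_ring = 14 + 2·19 = 52
14(ω_s−ω_c) = −52(ω_r−ω_c),  ω_s=0, ω_c=1
ω_r = 1 − (14/52)(0−1) = 33/26
ω_r/ω_c = 33/26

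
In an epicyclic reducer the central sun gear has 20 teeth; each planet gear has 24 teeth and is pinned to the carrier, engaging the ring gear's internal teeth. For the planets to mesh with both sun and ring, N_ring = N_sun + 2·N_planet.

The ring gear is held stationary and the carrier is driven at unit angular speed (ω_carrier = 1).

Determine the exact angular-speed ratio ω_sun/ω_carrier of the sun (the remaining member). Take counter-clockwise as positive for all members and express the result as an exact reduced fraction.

N_ring = 20 + 2·24 = 68
20(ω_s−ω_c) = −68(ω_r−ω_c),  ω_r=0, ω_c=1
ω_s = 1 − (68/20)(0−1) = 22/5
ω_s/ω_c = 22/5

22/5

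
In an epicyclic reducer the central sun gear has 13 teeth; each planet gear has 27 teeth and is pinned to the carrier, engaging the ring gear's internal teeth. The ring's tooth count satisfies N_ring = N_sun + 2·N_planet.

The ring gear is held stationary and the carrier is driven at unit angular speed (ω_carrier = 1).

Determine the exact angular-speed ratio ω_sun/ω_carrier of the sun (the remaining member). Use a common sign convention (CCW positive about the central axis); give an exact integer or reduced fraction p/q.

N_ring = 13 + 2·27 = 67
13(ω_s−ω_c) = −67(ω_r−ω_c),  ω_r=0, ω_c=1
ω_s = 1 − (67/13)(0−1) = 80/13
ω_s/ω_c = 80/13

80/13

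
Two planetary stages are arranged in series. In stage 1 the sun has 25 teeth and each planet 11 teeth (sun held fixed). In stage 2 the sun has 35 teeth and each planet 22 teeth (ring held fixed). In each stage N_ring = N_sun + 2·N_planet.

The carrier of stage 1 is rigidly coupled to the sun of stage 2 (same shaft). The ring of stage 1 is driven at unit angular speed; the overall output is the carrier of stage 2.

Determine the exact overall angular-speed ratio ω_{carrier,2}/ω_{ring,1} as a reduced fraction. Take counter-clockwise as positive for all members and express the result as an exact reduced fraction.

Stage 1: N_ring = 25 + 2·11 = 47
Stage 1: 25(ω_s−ω_c) = −47(ω_r−ω_c),  ω_s=0, ω_r=1
Stage 1: 25(0−ω_c) = −47(1−ω_c)  ⇒  72ω_c = 47  ⇒  ω_c = 47/72
  ⇒ ω_c¹/ω_r¹ = 47/72
Stage 2: N_ring = 35 + 2·22 = 79
Stage 2: 35(ω_s−ω_c) = −79(ω_r−ω_c),  ω_r=0, ω_s=1
Stage 2: 35(1−ω_c) = −79(0−ω_c)  ⇒  114ω_c = 35  ⇒  ω_c = 35/114
  ⇒ ω_c²/ω_s² = 35/114
Coupling ω_s² = ω_c¹ ⇒ overall = 47/72 × 35/114 = 1645/8208

1645/8208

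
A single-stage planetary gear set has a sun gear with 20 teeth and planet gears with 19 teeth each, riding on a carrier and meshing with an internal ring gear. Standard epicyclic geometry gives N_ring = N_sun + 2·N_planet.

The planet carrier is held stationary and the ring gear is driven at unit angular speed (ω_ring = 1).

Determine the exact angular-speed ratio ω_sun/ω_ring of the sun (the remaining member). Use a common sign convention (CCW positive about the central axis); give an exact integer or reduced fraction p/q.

-29/10

N_ring = 20 + 2·19 = 58
20(ω_s−ω_c) = −58(ω_r−ω_c),  ω_c=0, ω_r=1
ω_s = 0 − (58/20)(1−0) = -29/10
ω_s/ω_r = -29/10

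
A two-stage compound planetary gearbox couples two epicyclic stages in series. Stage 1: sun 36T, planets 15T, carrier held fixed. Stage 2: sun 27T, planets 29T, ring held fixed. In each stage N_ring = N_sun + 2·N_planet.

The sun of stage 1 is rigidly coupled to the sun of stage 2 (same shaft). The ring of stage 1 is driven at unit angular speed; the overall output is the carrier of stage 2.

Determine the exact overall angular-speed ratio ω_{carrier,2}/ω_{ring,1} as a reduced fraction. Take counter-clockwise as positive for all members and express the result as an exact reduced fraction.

-99/224

Stage 1: N_ring = 36 + 2·15 = 66
Stage 1: 36(ω_s−ω_c) = −66(ω_r−ω_c),  ω_c=0, ω_r=1
Stage 1: ω_s = 0 − (66/36)(1−0) = -11/6
  ⇒ ω_s¹/ω_r¹ = -11/6
Stage 2: N_ring = 27 + 2·29 = 85
Stage 2: 27(ω_s−ω_c) = −85(ω_r−ω_c),  ω_r=0, ω_s=1
Stage 2: 27(1−ω_c) = −85(0−ω_c)  ⇒  112ω_c = 27  ⇒  ω_c = 27/112
  ⇒ ω_c²/ω_s² = 27/112
Coupling ω_s² = ω_s¹ ⇒ overall = -11/6 × 27/112 = -99/224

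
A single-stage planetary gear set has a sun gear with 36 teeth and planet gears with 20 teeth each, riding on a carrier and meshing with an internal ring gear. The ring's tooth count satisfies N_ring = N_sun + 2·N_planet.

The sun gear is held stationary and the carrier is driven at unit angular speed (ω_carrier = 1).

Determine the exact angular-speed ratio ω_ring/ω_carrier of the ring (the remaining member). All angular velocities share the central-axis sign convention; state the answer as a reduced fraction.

28/19

N_ring = 36 + 2·20 = 76
36(ω_s−ω_c) = −76(ω_r−ω_c),  ω_s=0, ω_c=1
ω_r = 1 − (36/76)(0−1) = 28/19
ω_r/ω_c = 28/19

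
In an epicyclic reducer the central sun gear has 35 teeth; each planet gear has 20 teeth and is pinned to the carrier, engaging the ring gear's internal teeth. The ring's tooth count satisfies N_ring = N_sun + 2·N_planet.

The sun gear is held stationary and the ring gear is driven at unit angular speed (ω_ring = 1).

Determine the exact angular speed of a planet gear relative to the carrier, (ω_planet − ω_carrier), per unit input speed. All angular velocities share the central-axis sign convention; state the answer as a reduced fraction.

N_ring = 35 + 2·20 = 75
35(ω_s−ω_c) = −75(ω_r−ω_c),  ω_s=0, ω_r=1
35(0−ω_c) = −75(1−ω_c)  ⇒  110ω_c = 75  ⇒  ω_c = 15/22
sun–planet: 35·(0−15/22) = −20·(ω_p−ω_c)  ⇒  ω_p−ω_c = −(35/20)·(-15/22) = 105/88

105/88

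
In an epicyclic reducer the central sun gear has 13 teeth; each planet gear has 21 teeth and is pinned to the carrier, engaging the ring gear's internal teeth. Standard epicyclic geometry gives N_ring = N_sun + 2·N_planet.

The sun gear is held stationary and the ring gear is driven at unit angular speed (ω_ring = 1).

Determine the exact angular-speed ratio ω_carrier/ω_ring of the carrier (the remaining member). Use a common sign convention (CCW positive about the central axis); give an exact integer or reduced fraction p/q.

55/68

N_ring = 13 + 2·21 = 55
13(ω_s−ω_c) = −55(ω_r−ω_c),  ω_s=0, ω_r=1
13(0−ω_c) = −55(1−ω_c)  ⇒  68ω_c = 55  ⇒  ω_c = 55/68
ω_c/ω_r = 55/68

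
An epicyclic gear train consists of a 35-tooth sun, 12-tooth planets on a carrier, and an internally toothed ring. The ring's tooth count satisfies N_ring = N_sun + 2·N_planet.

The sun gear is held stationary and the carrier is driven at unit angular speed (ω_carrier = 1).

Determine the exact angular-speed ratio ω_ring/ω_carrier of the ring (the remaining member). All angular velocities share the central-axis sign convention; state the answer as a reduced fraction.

N_ring = 35 + 2·12 = 59
35(ω_s−ω_c) = −59(ω_r−ω_c),  ω_s=0, ω_c=1
ω_r = 1 − (35/59)(0−1) = 94/59
ω_r/ω_c = 94/59

94/59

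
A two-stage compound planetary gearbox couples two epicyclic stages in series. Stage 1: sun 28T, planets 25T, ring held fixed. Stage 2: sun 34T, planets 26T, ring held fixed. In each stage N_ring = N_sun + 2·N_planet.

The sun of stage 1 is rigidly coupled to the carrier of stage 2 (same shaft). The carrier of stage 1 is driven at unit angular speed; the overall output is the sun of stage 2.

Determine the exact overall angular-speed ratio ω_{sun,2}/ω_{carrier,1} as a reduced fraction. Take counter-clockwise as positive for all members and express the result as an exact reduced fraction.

Stage 1: N_ring = 28 + 2·25 = 78
Stage 1: 28(ω_s−ω_c) = −78(ω_r−ω_c),  ω_r=0, ω_c=1
Stage 1: ω_s = 1 − (78/28)(0−1) = 53/14
  ⇒ ω_s¹/ω_c¹ = 53/14
Stage 2: N_ring = 34 + 2·26 = 86
Stage 2: 34(ω_s−ω_c) = −86(ω_r−ω_c),  ω_r=0, ω_c=1
Stage 2: ω_s = 1 − (86/34)(0−1) = 60/17
  ⇒ ω_s²/ω_c² = 60/17
Coupling ω_c² = ω_s¹ ⇒ overall = 53/14 × 60/17 = 1590/119

1590/119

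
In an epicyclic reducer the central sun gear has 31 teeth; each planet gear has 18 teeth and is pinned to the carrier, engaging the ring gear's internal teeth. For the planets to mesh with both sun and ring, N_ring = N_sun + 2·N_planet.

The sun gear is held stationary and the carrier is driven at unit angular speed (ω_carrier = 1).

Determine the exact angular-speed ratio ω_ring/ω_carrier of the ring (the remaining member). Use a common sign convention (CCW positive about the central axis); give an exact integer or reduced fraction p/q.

N_ring = 31 + 2·18 = 67
31(ω_s−ω_c) = −67(ω_r−ω_c),  ω_s=0, ω_c=1
ω_r = 1 − (31/67)(0−1) = 98/67
ω_r/ω_c = 98/67

98/67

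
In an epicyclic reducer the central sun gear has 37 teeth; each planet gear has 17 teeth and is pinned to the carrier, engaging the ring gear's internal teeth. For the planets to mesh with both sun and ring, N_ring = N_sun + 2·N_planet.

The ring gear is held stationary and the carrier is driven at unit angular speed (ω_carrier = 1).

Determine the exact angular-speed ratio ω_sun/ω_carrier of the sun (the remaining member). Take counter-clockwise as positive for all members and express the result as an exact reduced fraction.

108/37

N_ring = 37 + 2·17 = 71
37(ω_s−ω_c) = −71(ω_r−ω_c),  ω_r=0, ω_c=1
ω_s = 1 − (71/37)(0−1) = 108/37
ω_s/ω_c = 108/37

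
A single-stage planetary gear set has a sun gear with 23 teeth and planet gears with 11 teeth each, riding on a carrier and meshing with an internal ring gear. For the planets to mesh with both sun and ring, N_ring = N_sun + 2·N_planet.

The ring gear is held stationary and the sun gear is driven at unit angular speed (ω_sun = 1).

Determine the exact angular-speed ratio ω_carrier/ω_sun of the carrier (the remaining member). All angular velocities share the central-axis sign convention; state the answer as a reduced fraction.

23/68

N_ring = 23 + 2·11 = 45
23(ω_s−ω_c) = −45(ω_r−ω_c),  ω_r=0, ω_s=1
23(1−ω_c) = −45(0−ω_c)  ⇒  68ω_c = 23  ⇒  ω_c = 23/68
ω_c/ω_s = 23/68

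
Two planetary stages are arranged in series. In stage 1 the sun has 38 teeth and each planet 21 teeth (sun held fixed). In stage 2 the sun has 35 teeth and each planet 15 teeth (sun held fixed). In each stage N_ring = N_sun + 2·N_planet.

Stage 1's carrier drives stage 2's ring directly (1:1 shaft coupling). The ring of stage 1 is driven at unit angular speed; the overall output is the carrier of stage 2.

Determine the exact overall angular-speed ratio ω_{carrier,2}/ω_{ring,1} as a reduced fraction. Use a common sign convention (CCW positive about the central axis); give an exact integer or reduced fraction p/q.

Stage 1: N_ring = 38 + 2·21 = 80
Stage 1: 38(ω_s−ω_c) = −80(ω_r−ω_c),  ω_s=0, ω_r=1
Stage 1: 38(0−ω_c) = −80(1−ω_c)  ⇒  118ω_c = 80  ⇒  ω_c = 40/59
  ⇒ ω_c¹/ω_r¹ = 40/59
Stage 2: N_ring = 35 + 2·15 = 65
Stage 2: 35(ω_s−ω_c) = −65(ω_r−ω_c),  ω_s=0, ω_r=1
Stage 2: 35(0−ω_c) = −65(1−ω_c)  ⇒  100ω_c = 65  ⇒  ω_c = 13/20
  ⇒ ω_c²/ω_r² = 13/20
Coupling ω_r² = ω_c¹ ⇒ overall = 40/59 × 13/20 = 26/59

26/59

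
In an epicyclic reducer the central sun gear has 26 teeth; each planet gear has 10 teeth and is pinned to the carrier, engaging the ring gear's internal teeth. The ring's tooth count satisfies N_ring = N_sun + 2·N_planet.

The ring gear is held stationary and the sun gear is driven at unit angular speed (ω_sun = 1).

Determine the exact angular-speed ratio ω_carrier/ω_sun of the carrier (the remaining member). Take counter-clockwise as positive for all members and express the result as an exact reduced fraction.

N_ring = 26 + 2·10 = 46
26(ω_s−ω_c) = −46(ω_r−ω_c),  ω_r=0, ω_s=1
26(1−ω_c) = −46(0−ω_c)  ⇒  72ω_c = 26  ⇒  ω_c = 13/36
ω_c/ω_s = 13/36

13/36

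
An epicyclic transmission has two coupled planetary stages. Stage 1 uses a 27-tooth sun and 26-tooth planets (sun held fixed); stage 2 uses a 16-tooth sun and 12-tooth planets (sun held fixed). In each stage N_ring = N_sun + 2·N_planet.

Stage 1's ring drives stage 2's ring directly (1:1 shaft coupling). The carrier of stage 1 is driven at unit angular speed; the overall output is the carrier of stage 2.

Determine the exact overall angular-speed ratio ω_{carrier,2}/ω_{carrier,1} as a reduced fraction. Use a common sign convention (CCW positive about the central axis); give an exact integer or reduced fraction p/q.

530/553

Stage 1: N_ring = 27 + 2·26 = 79
Stage 1: 27(ω_s−ω_c) = −79(ω_r−ω_c),  ω_s=0, ω_c=1
Stage 1: ω_r = 1 − (27/79)(0−1) = 106/79
  ⇒ ω_r¹/ω_c¹ = 106/79
Stage 2: N_ring = 16 + 2·12 = 40
Stage 2: 16(ω_s−ω_c) = −40(ω_r−ω_c),  ω_s=0, ω_r=1
Stage 2: 16(0−ω_c) = −40(1−ω_c)  ⇒  56ω_c = 40  ⇒  ω_c = 5/7
  ⇒ ω_c²/ω_r² = 5/7
Coupling ω_r² = ω_r¹ ⇒ overall = 106/79 × 5/7 = 530/553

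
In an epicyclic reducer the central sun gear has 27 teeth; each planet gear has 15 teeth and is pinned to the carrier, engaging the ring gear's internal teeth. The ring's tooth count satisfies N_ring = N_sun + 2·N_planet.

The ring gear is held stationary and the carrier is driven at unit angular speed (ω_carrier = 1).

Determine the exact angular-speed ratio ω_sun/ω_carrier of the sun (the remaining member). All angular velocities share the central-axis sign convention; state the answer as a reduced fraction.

28/9

N_ring = 27 + 2·15 = 57
27(ω_s−ω_c) = −57(ω_r−ω_c),  ω_r=0, ω_c=1
ω_s = 1 − (57/27)(0−1) = 28/9
ω_s/ω_c = 28/9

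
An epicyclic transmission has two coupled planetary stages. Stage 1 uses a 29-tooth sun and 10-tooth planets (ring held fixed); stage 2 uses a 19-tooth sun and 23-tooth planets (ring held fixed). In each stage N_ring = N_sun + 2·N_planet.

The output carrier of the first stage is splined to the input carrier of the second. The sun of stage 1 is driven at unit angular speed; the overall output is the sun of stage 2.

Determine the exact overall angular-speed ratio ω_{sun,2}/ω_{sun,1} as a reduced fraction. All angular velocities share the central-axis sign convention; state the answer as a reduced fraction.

406/247

Stage 1: N_ring = 29 + 2·10 = 49
Stage 1: 29(ω_s−ω_c) = −49(ω_r−ω_c),  ω_r=0, ω_s=1
Stage 1: 29(1−ω_c) = −49(0−ω_c)  ⇒  78ω_c = 29  ⇒  ω_c = 29/78
  ⇒ ω_c¹/ω_s¹ = 29/78
Stage 2: N_ring = 19 + 2·23 = 65
Stage 2: 19(ω_s−ω_c) = −65(ω_r−ω_c),  ω_r=0, ω_c=1
Stage 2: ω_s = 1 − (65/19)(0−1) = 84/19
  ⇒ ω_s²/ω_c² = 84/19
Coupling ω_c² = ω_c¹ ⇒ overall = 29/78 × 84/19 = 406/247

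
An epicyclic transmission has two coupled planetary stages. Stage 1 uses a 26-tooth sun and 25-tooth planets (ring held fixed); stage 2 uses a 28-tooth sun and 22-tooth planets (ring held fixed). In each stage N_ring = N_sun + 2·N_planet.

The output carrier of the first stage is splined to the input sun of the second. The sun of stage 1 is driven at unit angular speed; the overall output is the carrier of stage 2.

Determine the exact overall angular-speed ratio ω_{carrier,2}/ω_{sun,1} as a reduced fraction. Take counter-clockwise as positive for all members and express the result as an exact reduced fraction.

91/1275

Stage 1: N_ring = 26 + 2·25 = 76
Stage 1: 26(ω_s−ω_c) = −76(ω_r−ω_c),  ω_r=0, ω_s=1
Stage 1: 26(1−ω_c) = −76(0−ω_c)  ⇒  102ω_c = 26  ⇒  ω_c = 13/51
  ⇒ ω_c¹/ω_s¹ = 13/51
Stage 2: N_ring = 28 + 2·22 = 72
Stage 2: 28(ω_s−ω_c) = −72(ω_r−ω_c),  ω_r=0, ω_s=1
Stage 2: 28(1−ω_c) = −72(0−ω_c)  ⇒  100ω_c = 28  ⇒  ω_c = 7/25
  ⇒ ω_c²/ω_s² = 7/25
Coupling ω_s² = ω_c¹ ⇒ overall = 13/51 × 7/25 = 91/1275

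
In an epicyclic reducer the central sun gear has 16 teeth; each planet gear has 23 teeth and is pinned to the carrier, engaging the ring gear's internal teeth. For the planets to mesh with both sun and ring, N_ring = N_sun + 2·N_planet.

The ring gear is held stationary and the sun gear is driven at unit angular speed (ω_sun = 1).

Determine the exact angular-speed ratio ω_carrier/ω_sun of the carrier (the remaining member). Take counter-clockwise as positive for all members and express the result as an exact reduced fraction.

8/39

N_ring = 16 + 2·23 = 62
16(ω_s−ω_c) = −62(ω_r−ω_c),  ω_r=0, ω_s=1
16(1−ω_c) = −62(0−ω_c)  ⇒  78ω_c = 16  ⇒  ω_c = 8/39
ω_c/ω_s = 8/39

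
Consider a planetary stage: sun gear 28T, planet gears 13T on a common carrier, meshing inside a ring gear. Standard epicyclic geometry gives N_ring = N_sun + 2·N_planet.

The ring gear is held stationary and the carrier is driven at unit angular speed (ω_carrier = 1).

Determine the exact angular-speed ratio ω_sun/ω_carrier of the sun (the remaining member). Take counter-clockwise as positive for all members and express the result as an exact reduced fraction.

41/14

N_ring = 28 + 2·13 = 54
28(ω_s−ω_c) = −54(ω_r−ω_c),  ω_r=0, ω_c=1
ω_s = 1 − (54/28)(0−1) = 41/14
ω_s/ω_c = 41/14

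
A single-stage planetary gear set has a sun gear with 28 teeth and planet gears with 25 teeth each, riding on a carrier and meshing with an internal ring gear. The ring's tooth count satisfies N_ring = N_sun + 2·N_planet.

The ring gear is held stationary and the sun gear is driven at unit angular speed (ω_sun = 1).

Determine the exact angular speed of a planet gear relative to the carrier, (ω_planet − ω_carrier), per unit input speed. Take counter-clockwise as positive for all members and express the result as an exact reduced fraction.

N_ring = 28 + 2·25 = 78
28(ω_s−ω_c) = −78(ω_r−ω_c),  ω_r=0, ω_s=1
28(1−ω_c) = −78(0−ω_c)  ⇒  106ω_c = 28  ⇒  ω_c = 14/53
sun–planet: 28·(1−14/53) = −25·(ω_p−ω_c)  ⇒  ω_p−ω_c = −(28/25)·(39/53) = -1092/1325

-1092/1325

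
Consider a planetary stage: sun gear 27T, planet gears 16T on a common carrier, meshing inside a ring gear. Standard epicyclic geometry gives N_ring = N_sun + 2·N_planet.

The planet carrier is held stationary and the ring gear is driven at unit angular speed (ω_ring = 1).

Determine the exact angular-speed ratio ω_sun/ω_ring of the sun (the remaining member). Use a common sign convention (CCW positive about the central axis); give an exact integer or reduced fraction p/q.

-59/27

N_ring = 27 + 2·16 = 59
27(ω_s−ω_c) = −59(ω_r−ω_c),  ω_c=0, ω_r=1
ω_s = 0 − (59/27)(1−0) = -59/27
ω_s/ω_r = -59/27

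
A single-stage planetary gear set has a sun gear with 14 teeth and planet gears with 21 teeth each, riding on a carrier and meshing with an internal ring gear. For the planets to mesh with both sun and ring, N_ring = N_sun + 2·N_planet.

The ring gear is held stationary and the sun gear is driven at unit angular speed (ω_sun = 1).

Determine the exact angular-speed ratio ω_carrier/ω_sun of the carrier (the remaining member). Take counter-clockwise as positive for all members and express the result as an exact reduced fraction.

1/5

N_ring = 14 + 2·21 = 56
14(ω_s−ω_c) = −56(ω_r−ω_c),  ω_r=0, ω_s=1
14(1−ω_c) = −56(0−ω_c)  ⇒  70ω_c = 14  ⇒  ω_c = 1/5
ω_c/ω_s = 1/5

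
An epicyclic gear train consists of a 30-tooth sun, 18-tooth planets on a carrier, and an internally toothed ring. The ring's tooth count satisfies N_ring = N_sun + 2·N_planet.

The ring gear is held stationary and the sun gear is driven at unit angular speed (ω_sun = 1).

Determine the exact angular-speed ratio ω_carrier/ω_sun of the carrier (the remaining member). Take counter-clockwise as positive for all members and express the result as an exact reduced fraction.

N_ring = 30 + 2·18 = 66
30(ω_s−ω_c) = −66(ω_r−ω_c),  ω_r=0, ω_s=1
30(1−ω_c) = −66(0−ω_c)  ⇒  96ω_c = 30  ⇒  ω_c = 5/16
ω_c/ω_s = 5/16

5/16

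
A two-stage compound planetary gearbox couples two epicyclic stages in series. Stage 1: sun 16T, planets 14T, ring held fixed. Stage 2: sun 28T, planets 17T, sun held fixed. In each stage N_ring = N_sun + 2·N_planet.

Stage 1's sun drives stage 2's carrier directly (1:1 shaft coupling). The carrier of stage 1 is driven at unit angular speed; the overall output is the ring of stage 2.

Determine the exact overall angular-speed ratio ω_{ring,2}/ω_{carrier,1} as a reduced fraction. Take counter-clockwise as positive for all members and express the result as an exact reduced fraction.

675/124

Stage 1: N_ring = 16 + 2·14 = 44
Stage 1: 16(ω_s−ω_c) = −44(ω_r−ω_c),  ω_r=0, ω_c=1
Stage 1: ω_s = 1 − (44/16)(0−1) = 15/4
  ⇒ ω_s¹/ω_c¹ = 15/4
Stage 2: N_ring = 28 + 2·17 = 62
Stage 2: 28(ω_s−ω_c) = −62(ω_r−ω_c),  ω_s=0, ω_c=1
Stage 2: ω_r = 1 − (28/62)(0−1) = 45/31
  ⇒ ω_r²/ω_c² = 45/31
Coupling ω_c² = ω_s¹ ⇒ overall = 15/4 × 45/31 = 675/124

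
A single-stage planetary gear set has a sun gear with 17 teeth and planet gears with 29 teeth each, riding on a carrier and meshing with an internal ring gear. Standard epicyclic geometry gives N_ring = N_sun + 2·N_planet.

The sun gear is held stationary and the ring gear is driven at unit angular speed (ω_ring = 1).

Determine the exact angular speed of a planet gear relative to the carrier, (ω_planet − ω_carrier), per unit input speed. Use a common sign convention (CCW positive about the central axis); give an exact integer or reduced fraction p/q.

1275/2668

N_ring = 17 + 2·29 = 75
17(ω_s−ω_c) = −75(ω_r−ω_c),  ω_s=0, ω_r=1
17(0−ω_c) = −75(1−ω_c)  ⇒  92ω_c = 75  ⇒  ω_c = 75/92
sun–planet: 17·(0−75/92) = −29·(ω_p−ω_c)  ⇒  ω_p−ω_c = −(17/29)·(-75/92) = 1275/2668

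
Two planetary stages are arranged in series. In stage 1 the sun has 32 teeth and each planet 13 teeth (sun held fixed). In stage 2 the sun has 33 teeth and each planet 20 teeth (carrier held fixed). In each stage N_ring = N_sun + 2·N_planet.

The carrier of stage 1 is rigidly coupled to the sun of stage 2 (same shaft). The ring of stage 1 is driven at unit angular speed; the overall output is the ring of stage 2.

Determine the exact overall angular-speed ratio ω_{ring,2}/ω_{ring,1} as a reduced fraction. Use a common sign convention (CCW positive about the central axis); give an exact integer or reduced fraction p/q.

-319/1095

Stage 1: N_ring = 32 + 2·13 = 58
Stage 1: 32(ω_s−ω_c) = −58(ω_r−ω_c),  ω_s=0, ω_r=1
Stage 1: 32(0−ω_c) = −58(1−ω_c)  ⇒  90ω_c = 58  ⇒  ω_c = 29/45
  ⇒ ω_c¹/ω_r¹ = 29/45
Stage 2: N_ring = 33 + 2·20 = 73
Stage 2: 33(ω_s−ω_c) = −73(ω_r−ω_c),  ω_c=0, ω_s=1
Stage 2: ω_r = 0 − (33/73)(1−0) = -33/73
  ⇒ ω_r²/ω_s² = -33/73
Coupling ω_s² = ω_c¹ ⇒ overall = 29/45 × -33/73 = -319/1095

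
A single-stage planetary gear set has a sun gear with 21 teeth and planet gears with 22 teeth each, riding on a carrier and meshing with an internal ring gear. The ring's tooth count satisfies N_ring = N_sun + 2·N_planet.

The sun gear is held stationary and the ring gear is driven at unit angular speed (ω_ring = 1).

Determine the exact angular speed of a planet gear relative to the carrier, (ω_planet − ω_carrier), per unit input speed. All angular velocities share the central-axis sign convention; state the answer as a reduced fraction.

1365/1892

N_ring = 21 + 2·22 = 65
21(ω_s−ω_c) = −65(ω_r−ω_c),  ω_s=0, ω_r=1
21(0−ω_c) = −65(1−ω_c)  ⇒  86ω_c = 65  ⇒  ω_c = 65/86
sun–planet: 21·(0−65/86) = −22·(ω_p−ω_c)  ⇒  ω_p−ω_c = −(21/22)·(-65/86) = 1365/1892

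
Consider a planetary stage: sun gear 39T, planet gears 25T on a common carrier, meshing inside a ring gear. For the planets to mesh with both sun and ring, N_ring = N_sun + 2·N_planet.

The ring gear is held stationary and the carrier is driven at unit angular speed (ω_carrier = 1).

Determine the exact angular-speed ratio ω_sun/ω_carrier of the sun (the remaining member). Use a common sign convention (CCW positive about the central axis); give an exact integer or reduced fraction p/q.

N_ring = 39 + 2·25 = 89
39(ω_s−ω_c) = −89(ω_r−ω_c),  ω_r=0, ω_c=1
ω_s = 1 − (89/39)(0−1) = 128/39
ω_s/ω_c = 128/39

128/39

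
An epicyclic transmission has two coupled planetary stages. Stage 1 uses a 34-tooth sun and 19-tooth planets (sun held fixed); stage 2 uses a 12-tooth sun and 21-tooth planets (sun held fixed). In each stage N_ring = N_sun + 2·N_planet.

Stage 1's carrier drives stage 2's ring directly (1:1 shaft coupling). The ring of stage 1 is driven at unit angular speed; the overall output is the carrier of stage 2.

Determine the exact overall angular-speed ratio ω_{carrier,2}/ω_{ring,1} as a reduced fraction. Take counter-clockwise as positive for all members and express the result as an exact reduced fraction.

Stage 1: N_ring = 34 + 2·19 = 72
Stage 1: 34(ω_s−ω_c) = −72(ω_r−ω_c),  ω_s=0, ω_r=1
Stage 1: 34(0−ω_c) = −72(1−ω_c)  ⇒  106ω_c = 72  ⇒  ω_c = 36/53
  ⇒ ω_c¹/ω_r¹ = 36/53
Stage 2: N_ring = 12 + 2·21 = 54
Stage 2: 12(ω_s−ω_c) = −54(ω_r−ω_c),  ω_s=0, ω_r=1
Stage 2: 12(0−ω_c) = −54(1−ω_c)  ⇒  66ω_c = 54  ⇒  ω_c = 9/11
  ⇒ ω_c²/ω_r² = 9/11
Coupling ω_r² = ω_c¹ ⇒ overall = 36/53 × 9/11 = 324/583

324/583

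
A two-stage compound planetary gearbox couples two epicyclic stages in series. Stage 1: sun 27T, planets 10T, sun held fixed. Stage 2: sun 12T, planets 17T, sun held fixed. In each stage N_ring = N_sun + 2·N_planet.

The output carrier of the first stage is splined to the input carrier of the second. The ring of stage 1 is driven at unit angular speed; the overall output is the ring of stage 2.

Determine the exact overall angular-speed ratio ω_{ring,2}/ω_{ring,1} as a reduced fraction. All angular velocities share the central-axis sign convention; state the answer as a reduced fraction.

1363/1702

Stage 1: N_ring = 27 + 2·10 = 47
Stage 1: 27(ω_s−ω_c) = −47(ω_r−ω_c),  ω_s=0, ω_r=1
Stage 1: 27(0−ω_c) = −47(1−ω_c)  ⇒  74ω_c = 47  ⇒  ω_c = 47/74
  ⇒ ω_c¹/ω_r¹ = 47/74
Stage 2: N_ring = 12 + 2·17 = 46
Stage 2: 12(ω_s−ω_c) = −46(ω_r−ω_c),  ω_s=0, ω_c=1
Stage 2: ω_r = 1 − (12/46)(0−1) = 29/23
  ⇒ ω_r²/ω_c² = 29/23
Coupling ω_c² = ω_c¹ ⇒ overall = 47/74 × 29/23 = 1363/1702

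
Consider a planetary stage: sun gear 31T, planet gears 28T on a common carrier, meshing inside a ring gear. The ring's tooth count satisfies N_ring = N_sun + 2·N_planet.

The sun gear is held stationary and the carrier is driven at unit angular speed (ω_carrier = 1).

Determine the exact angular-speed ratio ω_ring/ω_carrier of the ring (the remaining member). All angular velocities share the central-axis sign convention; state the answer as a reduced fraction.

118/87

N_ring = 31 + 2·28 = 87
31(ω_s−ω_c) = −87(ω_r−ω_c),  ω_s=0, ω_c=1
ω_r = 1 − (31/87)(0−1) = 118/87
ω_r/ω_c = 118/87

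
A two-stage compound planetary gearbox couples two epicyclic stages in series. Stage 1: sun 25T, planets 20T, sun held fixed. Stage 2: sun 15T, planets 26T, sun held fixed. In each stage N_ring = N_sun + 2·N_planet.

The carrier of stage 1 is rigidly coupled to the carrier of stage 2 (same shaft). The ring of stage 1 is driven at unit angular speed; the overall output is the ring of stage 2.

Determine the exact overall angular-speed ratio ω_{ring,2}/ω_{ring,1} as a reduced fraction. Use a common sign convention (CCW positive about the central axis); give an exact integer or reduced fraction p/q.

533/603

Stage 1: N_ring = 25 + 2·20 = 65
Stage 1: 25(ω_s−ω_c) = −65(ω_r−ω_c),  ω_s=0, ω_r=1
Stage 1: 25(0−ω_c) = −65(1−ω_c)  ⇒  90ω_c = 65  ⇒  ω_c = 13/18
  ⇒ ω_c¹/ω_r¹ = 13/18
Stage 2: N_ring = 15 + 2·26 = 67
Stage 2: 15(ω_s−ω_c) = −67(ω_r−ω_c),  ω_s=0, ω_c=1
Stage 2: ω_r = 1 − (15/67)(0−1) = 82/67
  ⇒ ω_r²/ω_c² = 82/67
Coupling ω_c² = ω_c¹ ⇒ overall = 13/18 × 82/67 = 533/603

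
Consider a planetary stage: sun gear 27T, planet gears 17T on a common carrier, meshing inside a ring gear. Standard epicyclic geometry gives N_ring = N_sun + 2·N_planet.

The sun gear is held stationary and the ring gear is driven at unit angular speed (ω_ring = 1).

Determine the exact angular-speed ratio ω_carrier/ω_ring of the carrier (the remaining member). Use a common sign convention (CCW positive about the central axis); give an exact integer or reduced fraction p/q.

61/88

N_ring = 27 + 2·17 = 61
27(ω_s−ω_c) = −61(ω_r−ω_c),  ω_s=0, ω_r=1
27(0−ω_c) = −61(1−ω_c)  ⇒  88ω_c = 61  ⇒  ω_c = 61/88
ω_c/ω_r = 61/88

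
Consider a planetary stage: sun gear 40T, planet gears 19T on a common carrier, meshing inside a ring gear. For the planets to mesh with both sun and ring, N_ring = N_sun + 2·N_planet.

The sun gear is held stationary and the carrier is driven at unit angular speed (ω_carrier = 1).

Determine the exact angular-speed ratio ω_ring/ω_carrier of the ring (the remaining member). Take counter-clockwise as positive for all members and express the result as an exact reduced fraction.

N_ring = 40 + 2·19 = 78
40(ω_s−ω_c) = −78(ω_r−ω_c),  ω_s=0, ω_c=1
ω_r = 1 − (40/78)(0−1) = 59/39
ω_r/ω_c = 59/39

59/39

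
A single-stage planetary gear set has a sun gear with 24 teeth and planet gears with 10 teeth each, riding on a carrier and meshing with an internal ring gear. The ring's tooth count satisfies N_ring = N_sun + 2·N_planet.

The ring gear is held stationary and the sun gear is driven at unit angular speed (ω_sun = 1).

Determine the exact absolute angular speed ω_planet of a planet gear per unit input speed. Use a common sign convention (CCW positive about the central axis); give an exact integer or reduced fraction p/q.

N_ring = 24 + 2·10 = 44
24(ω_s−ω_c) = −44(ω_r−ω_c),  ω_r=0, ω_s=1
24(1−ω_c) = −44(0−ω_c)  ⇒  68ω_c = 24  ⇒  ω_c = 6/17
sun–planet: 24·(1−6/17) = −10·(ω_p−ω_c)  ⇒  ω_p−ω_c = −(24/10)·(11/17) = -132/85
ω_p = 6/17 − 132/85 = -6/5

-6/5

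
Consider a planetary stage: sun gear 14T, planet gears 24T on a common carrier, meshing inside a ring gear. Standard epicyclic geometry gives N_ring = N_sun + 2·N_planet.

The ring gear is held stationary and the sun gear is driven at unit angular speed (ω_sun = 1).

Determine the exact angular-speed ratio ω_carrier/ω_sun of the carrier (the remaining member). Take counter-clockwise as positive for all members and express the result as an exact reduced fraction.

N_ring = 14 + 2·24 = 62
14(ω_s−ω_c) = −62(ω_r−ω_c),  ω_r=0, ω_s=1
14(1−ω_c) = −62(0−ω_c)  ⇒  76ω_c = 14  ⇒  ω_c = 7/38
ω_c/ω_s = 7/38

7/38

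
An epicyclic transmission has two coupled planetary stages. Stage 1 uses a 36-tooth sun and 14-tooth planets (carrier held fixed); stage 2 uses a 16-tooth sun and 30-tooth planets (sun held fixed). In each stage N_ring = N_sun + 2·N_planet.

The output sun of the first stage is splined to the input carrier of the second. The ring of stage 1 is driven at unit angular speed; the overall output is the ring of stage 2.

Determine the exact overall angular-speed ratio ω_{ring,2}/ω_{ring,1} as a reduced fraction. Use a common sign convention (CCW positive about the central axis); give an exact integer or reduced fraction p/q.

-368/171

Stage 1: N_ring = 36 + 2·14 = 64
Stage 1: 36(ω_s−ω_c) = −64(ω_r−ω_c),  ω_c=0, ω_r=1
Stage 1: ω_s = 0 − (64/36)(1−0) = -16/9
  ⇒ ω_s¹/ω_r¹ = -16/9
Stage 2: N_ring = 16 + 2·30 = 76
Stage 2: 16(ω_s−ω_c) = −76(ω_r−ω_c),  ω_s=0, ω_c=1
Stage 2: ω_r = 1 − (16/76)(0−1) = 23/19
  ⇒ ω_r²/ω_c² = 23/19
Coupling ω_c² = ω_s¹ ⇒ overall = -16/9 × 23/19 = -368/171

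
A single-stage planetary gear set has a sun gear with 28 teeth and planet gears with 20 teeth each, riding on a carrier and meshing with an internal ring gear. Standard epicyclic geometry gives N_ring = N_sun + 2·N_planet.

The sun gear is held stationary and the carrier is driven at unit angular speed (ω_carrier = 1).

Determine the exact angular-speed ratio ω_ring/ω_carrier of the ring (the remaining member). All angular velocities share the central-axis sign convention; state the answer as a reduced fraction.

24/17

N_ring = 28 + 2·20 = 68
28(ω_s−ω_c) = −68(ω_r−ω_c),  ω_s=0, ω_c=1
ω_r = 1 − (28/68)(0−1) = 24/17
ω_r/ω_c = 24/17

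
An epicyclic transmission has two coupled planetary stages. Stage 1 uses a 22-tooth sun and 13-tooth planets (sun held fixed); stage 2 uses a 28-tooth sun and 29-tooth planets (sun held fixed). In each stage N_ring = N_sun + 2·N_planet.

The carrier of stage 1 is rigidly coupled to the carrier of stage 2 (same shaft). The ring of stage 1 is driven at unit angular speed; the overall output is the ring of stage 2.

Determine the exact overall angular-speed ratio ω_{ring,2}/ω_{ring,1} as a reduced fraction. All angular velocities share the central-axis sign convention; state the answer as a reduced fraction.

1368/1505

Stage 1: N_ring = 22 + 2·13 = 48
Stage 1: 22(ω_s−ω_c) = −48(ω_r−ω_c),  ω_s=0, ω_r=1
Stage 1: 22(0−ω_c) = −48(1−ω_c)  ⇒  70ω_c = 48  ⇒  ω_c = 24/35
  ⇒ ω_c¹/ω_r¹ = 24/35
Stage 2: N_ring = 28 + 2·29 = 86
Stage 2: 28(ω_s−ω_c) = −86(ω_r−ω_c),  ω_s=0, ω_c=1
Stage 2: ω_r = 1 − (28/86)(0−1) = 57/43
  ⇒ ω_r²/ω_c² = 57/43
Coupling ω_c² = ω_c¹ ⇒ overall = 24/35 × 57/43 = 1368/1505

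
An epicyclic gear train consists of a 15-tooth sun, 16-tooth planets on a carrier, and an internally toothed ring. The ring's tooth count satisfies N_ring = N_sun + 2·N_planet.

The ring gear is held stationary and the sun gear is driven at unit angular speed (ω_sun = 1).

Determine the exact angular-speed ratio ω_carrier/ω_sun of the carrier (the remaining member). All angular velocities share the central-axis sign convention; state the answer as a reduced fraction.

N_ring = 15 + 2·16 = 47
15(ω_s−ω_c) = −47(ω_r−ω_c),  ω_r=0, ω_s=1
15(1−ω_c) = −47(0−ω_c)  ⇒  62ω_c = 15  ⇒  ω_c = 15/62
ω_c/ω_s = 15/62

15/62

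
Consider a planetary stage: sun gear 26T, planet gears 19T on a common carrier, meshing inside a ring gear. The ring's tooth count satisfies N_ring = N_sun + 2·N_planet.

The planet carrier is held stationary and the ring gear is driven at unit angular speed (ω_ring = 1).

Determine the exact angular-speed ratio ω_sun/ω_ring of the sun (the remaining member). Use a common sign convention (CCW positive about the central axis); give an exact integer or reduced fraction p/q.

-32/13

N_ring = 26 + 2·19 = 64
26(ω_s−ω_c) = −64(ω_r−ω_c),  ω_c=0, ω_r=1
ω_s = 0 − (64/26)(1−0) = -32/13
ω_s/ω_r = -32/13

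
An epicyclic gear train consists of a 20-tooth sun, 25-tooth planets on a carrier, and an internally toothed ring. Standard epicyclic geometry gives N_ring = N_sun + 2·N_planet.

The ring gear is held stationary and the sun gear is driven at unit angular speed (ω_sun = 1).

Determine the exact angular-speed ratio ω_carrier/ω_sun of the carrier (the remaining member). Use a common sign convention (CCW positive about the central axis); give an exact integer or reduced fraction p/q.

N_ring = 20 + 2·25 = 70
20(ω_s−ω_c) = −70(ω_r−ω_c),  ω_r=0, ω_s=1
20(1−ω_c) = −70(0−ω_c)  ⇒  90ω_c = 20  ⇒  ω_c = 2/9
ω_c/ω_s = 2/9

2/9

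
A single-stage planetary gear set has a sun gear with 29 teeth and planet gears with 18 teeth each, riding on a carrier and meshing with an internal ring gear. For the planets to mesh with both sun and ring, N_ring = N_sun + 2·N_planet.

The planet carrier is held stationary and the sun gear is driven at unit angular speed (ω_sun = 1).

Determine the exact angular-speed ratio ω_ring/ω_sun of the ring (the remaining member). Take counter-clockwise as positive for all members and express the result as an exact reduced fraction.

-29/65

N_ring = 29 + 2·18 = 65
29(ω_s−ω_c) = −65(ω_r−ω_c),  ω_c=0, ω_s=1
ω_r = 0 − (29/65)(1−0) = -29/65
ω_r/ω_s = -29/65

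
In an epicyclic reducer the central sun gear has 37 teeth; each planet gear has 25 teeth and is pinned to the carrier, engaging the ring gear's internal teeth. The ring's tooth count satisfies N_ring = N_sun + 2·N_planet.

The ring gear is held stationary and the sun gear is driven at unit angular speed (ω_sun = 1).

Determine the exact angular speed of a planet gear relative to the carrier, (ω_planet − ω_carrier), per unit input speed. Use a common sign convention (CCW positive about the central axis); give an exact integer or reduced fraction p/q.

N_ring = 37 + 2·25 = 87
37(ω_s−ω_c) = −87(ω_r−ω_c),  ω_r=0, ω_s=1
37(1−ω_c) = −87(0−ω_c)  ⇒  124ω_c = 37  ⇒  ω_c = 37/124
sun–planet: 37·(1−37/124) = −25·(ω_p−ω_c)  ⇒  ω_p−ω_c = −(37/25)·(87/124) = -3219/3100

-3219/3100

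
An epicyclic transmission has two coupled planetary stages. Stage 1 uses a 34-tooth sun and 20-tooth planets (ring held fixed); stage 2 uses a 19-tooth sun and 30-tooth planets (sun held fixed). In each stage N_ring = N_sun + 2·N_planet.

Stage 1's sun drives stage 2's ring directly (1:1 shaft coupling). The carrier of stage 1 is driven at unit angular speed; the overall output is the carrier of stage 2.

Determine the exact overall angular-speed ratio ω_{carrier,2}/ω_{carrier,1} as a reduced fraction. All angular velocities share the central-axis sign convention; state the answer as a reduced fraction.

2133/833

Stage 1: N_ring = 34 + 2·20 = 74
Stage 1: 34(ω_s−ω_c) = −74(ω_r−ω_c),  ω_r=0, ω_c=1
Stage 1: ω_s = 1 − (74/34)(0−1) = 54/17
  ⇒ ω_s¹/ω_c¹ = 54/17
Stage 2: N_ring = 19 + 2·30 = 79
Stage 2: 19(ω_s−ω_c) = −79(ω_r−ω_c),  ω_s=0, ω_r=1
Stage 2: 19(0−ω_c) = −79(1−ω_c)  ⇒  98ω_c = 79  ⇒  ω_c = 79/98
  ⇒ ω_c²/ω_r² = 79/98
Coupling ω_r² = ω_s¹ ⇒ overall = 54/17 × 79/98 = 2133/833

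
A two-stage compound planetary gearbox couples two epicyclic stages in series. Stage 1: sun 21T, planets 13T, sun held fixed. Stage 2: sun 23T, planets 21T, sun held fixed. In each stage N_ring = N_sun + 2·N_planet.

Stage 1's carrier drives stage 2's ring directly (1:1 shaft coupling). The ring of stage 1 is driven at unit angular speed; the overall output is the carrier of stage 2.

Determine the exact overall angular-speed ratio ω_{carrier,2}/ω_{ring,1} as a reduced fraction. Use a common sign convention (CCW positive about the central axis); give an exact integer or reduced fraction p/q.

Stage 1: N_ring = 21 + 2·13 = 47
Stage 1: 21(ω_s−ω_c) = −47(ω_r−ω_c),  ω_s=0, ω_r=1
Stage 1: 21(0−ω_c) = −47(1−ω_c)  ⇒  68ω_c = 47  ⇒  ω_c = 47/68
  ⇒ ω_c¹/ω_r¹ = 47/68
Stage 2: N_ring = 23 + 2·21 = 65
Stage 2: 23(ω_s−ω_c) = −65(ω_r−ω_c),  ω_s=0, ω_r=1
Stage 2: 23(0−ω_c) = −65(1−ω_c)  ⇒  88ω_c = 65  ⇒  ω_c = 65/88
  ⇒ ω_c²/ω_r² = 65/88
Coupling ω_r² = ω_c¹ ⇒ overall = 47/68 × 65/88 = 3055/5984

3055/5984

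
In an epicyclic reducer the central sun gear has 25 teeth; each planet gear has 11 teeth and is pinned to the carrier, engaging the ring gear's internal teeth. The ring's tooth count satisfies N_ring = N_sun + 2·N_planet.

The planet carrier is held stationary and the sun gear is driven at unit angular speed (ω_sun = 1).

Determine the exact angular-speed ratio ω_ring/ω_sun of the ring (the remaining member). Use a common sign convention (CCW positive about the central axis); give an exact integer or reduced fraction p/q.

-25/47

N_ring = 25 + 2·11 = 47
25(ω_s−ω_c) = −47(ω_r−ω_c),  ω_c=0, ω_s=1
ω_r = 0 − (25/47)(1−0) = -25/47
ω_r/ω_s = -25/47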